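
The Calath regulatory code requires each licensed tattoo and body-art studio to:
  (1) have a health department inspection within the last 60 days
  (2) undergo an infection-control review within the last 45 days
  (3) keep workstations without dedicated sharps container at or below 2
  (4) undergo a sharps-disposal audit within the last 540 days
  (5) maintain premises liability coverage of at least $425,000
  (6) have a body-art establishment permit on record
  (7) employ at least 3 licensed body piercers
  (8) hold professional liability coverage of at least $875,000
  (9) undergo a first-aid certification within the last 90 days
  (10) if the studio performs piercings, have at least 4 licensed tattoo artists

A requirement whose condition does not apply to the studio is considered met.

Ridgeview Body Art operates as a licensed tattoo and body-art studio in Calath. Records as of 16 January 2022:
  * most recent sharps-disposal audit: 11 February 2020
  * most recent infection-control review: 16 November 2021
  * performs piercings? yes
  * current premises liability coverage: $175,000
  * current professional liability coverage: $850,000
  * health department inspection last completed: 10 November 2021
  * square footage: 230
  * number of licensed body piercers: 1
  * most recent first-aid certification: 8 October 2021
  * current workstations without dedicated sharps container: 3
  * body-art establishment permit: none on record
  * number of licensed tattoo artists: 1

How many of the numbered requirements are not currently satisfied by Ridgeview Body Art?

10

1. health department inspection 67 days ago vs limit 60 → not met
2. infection-control review 61 days ago vs limit 45 → not met
3. workstations without dedicated sharps container 3 > 2 → not met
4. sharps-disposal audit 705 days ago vs limit 540 → not met
5. premises liability coverage $175,000 < $425,000 → not met
6. body-art establishment permit absent → not met
7. licensed body piercers 1 < 3 → not met
8. professional liability coverage $850,000 < $875,000 → not met
9. first-aid certification 100 days ago vs limit 90 → not met
10. condition 'performs piercings' holds; licensed tattoo artists 1 < 4 → not met
Not met: 10 of 10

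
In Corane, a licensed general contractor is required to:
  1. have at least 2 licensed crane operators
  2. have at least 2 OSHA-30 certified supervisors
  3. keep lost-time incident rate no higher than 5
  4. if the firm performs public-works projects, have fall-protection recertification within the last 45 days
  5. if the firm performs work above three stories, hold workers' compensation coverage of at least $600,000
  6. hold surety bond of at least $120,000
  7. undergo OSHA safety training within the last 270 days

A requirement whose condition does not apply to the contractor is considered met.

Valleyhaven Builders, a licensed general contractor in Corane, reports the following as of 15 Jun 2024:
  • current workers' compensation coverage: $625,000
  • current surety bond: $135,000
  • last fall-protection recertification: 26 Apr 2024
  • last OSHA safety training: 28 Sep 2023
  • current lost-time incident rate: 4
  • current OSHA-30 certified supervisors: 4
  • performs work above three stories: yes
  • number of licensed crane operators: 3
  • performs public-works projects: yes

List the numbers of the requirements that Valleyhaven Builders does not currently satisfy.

1. licensed crane operators 3 ≥ 2 → met
2. OSHA-30 certified supervisors 4 ≥ 2 → met
3. lost-time incident rate 4 ≤ 5 → met
4. condition 'performs public-works projects' holds; fall-protection recertification 50 days ago vs limit 45 → not met
5. condition 'performs work above three stories' holds; workers' compensation coverage $625,000 ≥ $600,000 → met
6. surety bond $135,000 ≥ $120,000 → met
7. OSHA safety training 261 days ago vs limit 270 → met
Not met: 4

4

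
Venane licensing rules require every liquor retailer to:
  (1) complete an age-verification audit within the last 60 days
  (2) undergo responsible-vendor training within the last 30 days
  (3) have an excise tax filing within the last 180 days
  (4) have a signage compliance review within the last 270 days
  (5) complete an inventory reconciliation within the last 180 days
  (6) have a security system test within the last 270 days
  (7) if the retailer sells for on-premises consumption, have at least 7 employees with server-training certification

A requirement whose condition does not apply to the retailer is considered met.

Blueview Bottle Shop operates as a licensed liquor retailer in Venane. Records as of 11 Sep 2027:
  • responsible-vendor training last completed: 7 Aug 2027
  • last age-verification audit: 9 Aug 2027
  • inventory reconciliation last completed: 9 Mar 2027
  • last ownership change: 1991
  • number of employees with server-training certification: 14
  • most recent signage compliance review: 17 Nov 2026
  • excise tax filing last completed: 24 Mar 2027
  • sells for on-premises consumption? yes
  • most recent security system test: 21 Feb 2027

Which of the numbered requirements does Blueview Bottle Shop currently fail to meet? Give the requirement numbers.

2, 4, 5

1. age-verification audit 33 days ago vs limit 60 → met
2. responsible-vendor training 35 days ago vs limit 30 → not met
3. excise tax filing 171 days ago vs limit 180 → met
4. signage compliance review 298 days ago vs limit 270 → not met
5. inventory reconciliation 186 days ago vs limit 180 → not met
6. security system test 202 days ago vs limit 270 → met
7. condition 'sells for on-premises consumption' holds; employees with server-training certification 14 ≥ 7 → met
Not met: 2, 4, 5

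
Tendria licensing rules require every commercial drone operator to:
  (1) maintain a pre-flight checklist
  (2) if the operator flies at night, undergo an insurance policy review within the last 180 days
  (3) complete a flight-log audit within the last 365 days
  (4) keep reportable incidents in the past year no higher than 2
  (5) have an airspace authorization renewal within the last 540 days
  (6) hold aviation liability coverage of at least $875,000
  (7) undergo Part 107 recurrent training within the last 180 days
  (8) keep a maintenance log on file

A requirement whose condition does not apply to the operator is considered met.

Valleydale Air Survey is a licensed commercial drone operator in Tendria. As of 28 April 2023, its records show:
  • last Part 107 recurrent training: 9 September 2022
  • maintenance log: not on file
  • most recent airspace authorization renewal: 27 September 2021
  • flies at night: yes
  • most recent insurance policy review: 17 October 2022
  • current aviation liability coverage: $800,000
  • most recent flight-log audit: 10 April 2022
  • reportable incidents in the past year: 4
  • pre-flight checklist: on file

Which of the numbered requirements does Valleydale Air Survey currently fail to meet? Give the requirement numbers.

2, 3, 4, 5, 6, 7, 8

1. pre-flight checklist present → met
2. condition 'flies at night' holds; insurance policy review 193 days ago vs limit 180 → not met
3. flight-log audit 383 days ago vs limit 365 → not met
4. reportable incidents in the past year 4 > 2 → not met
5. airspace authorization renewal 578 days ago vs limit 540 → not met
6. aviation liability coverage $800,000 < $875,000 → not met
7. Part 107 recurrent training 231 days ago vs limit 180 → not met
8. maintenance log absent → not met
Not met: 2, 3, 4, 5, 6, 7, 8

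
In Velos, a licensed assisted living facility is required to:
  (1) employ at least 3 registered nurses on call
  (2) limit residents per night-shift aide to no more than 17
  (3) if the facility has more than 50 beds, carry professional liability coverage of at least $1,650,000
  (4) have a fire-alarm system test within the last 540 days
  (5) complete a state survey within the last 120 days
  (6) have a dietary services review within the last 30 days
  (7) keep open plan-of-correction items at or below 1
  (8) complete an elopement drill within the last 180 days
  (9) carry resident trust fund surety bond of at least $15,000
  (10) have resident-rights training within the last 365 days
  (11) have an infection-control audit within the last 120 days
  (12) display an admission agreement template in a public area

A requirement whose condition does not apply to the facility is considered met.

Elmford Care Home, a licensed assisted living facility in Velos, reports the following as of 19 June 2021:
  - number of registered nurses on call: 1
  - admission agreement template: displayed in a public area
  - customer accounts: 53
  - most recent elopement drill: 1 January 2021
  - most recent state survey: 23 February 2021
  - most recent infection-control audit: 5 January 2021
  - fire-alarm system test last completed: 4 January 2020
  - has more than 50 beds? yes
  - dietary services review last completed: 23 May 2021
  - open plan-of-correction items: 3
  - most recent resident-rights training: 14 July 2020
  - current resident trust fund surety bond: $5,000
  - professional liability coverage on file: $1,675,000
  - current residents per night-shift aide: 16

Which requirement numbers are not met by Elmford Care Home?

1. registered nurses on call 1 < 3 → not met
2. residents per night-shift aide 16 ≤ 17 → met
3. condition 'has more than 50 beds' holds; professional liability coverage $1,675,000 ≥ $1,650,000 → met
4. fire-alarm system test 532 days ago vs limit 540 → met
5. state survey 116 days ago vs limit 120 → met
6. dietary services review 27 days ago vs limit 30 → met
7. open plan-of-correction items 3 > 1 → not met
8. elopement drill 169 days ago vs limit 180 → met
9. resident trust fund surety bond $5,000 < $15,000 → not met
10. resident-rights training 340 days ago vs limit 365 → met
11. infection-control audit 165 days ago vs limit 120 → not met
12. admission agreement template present → met
Not met: 1, 7, 9, 11

1, 7, 9, 11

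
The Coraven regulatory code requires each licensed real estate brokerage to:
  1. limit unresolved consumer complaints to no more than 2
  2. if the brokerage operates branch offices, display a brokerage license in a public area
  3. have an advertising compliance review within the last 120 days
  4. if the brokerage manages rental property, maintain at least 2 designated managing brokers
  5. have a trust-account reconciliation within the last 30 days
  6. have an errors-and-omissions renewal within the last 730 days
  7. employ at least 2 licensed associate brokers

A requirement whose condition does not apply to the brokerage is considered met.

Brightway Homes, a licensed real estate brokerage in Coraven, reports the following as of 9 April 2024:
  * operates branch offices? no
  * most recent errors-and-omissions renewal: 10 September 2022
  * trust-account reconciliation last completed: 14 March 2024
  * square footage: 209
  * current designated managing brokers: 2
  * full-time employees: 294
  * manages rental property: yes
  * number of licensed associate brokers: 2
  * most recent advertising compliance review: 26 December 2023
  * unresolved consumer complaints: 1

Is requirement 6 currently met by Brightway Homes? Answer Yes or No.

6. errors-and-omissions renewal 577 days ago vs limit 730 → met

Yes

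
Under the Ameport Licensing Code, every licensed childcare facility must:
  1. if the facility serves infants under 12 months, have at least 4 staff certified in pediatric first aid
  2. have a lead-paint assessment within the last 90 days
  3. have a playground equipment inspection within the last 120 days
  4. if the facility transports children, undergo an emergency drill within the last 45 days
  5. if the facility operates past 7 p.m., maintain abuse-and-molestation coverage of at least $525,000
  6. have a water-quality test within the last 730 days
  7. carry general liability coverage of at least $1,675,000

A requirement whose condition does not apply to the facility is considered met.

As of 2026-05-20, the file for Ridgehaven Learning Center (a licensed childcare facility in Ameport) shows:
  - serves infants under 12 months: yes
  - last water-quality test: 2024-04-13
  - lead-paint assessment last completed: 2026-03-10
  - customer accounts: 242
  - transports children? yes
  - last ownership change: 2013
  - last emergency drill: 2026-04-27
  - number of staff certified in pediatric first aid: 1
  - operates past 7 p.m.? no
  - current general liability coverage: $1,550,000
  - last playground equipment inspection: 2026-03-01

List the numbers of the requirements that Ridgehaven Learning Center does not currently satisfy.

1. condition 'serves infants under 12 months' holds; staff certified in pediatric first aid 1 < 4 → not met
2. lead-paint assessment 71 days ago vs limit 90 → met
3. playground equipment inspection 80 days ago vs limit 120 → met
4. condition 'transports children' holds; emergency drill 23 days ago vs limit 45 → met
5. condition 'operates past 7 p.m.' does not hold → requirement n/a → met
6. water-quality test 767 days ago vs limit 730 → not met
7. general liability coverage $1,550,000 < $1,675,000 → not met
Not met: 1, 6, 7

1, 6, 7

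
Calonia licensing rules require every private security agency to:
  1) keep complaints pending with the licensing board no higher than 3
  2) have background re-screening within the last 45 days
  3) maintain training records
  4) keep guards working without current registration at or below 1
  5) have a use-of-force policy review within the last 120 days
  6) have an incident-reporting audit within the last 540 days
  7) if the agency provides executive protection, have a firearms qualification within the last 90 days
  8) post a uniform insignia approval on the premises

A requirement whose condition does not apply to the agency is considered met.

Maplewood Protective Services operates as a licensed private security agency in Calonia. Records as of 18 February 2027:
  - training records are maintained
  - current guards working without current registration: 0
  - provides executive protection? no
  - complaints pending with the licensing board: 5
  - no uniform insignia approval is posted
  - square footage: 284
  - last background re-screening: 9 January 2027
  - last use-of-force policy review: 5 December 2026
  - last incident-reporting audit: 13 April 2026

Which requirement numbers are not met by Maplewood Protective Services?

1, 8

1. complaints pending with the licensing board 5 > 3 → not met
2. background re-screening 40 days ago vs limit 45 → met
3. training records present → met
4. guards working without current registration 0 ≤ 1 → met
5. use-of-force policy review 75 days ago vs limit 120 → met
6. incident-reporting audit 311 days ago vs limit 540 → met
7. condition 'provides executive protection' does not hold → requirement n/a → met
8. uniform insignia approval absent → not met
Not met: 1, 8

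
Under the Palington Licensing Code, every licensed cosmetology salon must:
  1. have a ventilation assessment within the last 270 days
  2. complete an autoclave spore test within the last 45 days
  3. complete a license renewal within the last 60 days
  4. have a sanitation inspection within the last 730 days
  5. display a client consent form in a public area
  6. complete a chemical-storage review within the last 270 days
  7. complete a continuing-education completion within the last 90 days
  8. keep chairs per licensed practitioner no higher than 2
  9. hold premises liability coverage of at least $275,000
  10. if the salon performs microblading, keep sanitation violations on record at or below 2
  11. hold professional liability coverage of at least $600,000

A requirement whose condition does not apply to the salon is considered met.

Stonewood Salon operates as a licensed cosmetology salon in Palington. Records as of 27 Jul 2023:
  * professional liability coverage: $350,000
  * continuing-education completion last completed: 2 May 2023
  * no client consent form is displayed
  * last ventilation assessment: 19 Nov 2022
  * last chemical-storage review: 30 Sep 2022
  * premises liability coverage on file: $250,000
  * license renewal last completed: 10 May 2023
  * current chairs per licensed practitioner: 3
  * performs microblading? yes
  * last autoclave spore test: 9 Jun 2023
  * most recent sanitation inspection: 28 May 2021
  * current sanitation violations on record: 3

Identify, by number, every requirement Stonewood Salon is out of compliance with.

1. ventilation assessment 250 days ago vs limit 270 → met
2. autoclave spore test 48 days ago vs limit 45 → not met
3. license renewal 78 days ago vs limit 60 → not met
4. sanitation inspection 790 days ago vs limit 730 → not met
5. client consent form absent → not met
6. chemical-storage review 300 days ago vs limit 270 → not met
7. continuing-education completion 86 days ago vs limit 90 → met
8. chairs per licensed practitioner 3 > 2 → not met
9. premises liability coverage $250,000 < $275,000 → not met
10. condition 'performs microblading' holds; sanitation violations on record 3 > 2 → not met
11. professional liability coverage $350,000 < $600,000 → not met
Not met: 2, 3, 4, 5, 6, 8, 9, 10, 11

2, 3, 4, 5, 6, 8, 9, 10, 11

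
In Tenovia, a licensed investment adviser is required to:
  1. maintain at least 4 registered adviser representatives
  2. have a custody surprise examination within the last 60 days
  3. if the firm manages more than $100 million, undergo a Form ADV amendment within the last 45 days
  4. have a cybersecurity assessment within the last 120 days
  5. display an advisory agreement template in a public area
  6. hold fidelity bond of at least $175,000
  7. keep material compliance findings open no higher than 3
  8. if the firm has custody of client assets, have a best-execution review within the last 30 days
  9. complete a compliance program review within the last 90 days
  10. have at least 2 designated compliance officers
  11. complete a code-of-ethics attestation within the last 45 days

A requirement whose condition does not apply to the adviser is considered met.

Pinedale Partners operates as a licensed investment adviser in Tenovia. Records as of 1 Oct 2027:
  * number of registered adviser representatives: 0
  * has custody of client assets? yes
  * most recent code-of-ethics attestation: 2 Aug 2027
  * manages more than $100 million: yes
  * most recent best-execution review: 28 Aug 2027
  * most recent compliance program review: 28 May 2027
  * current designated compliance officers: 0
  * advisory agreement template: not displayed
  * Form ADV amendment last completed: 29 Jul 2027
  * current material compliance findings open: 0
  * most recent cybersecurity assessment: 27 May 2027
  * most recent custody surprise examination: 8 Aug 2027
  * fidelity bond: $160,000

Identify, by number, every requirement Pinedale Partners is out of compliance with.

1, 3, 4, 5, 6, 8, 9, 10, 11

1. registered adviser representatives 0 < 4 → not met
2. custody surprise examination 54 days ago vs limit 60 → met
3. condition 'manages more than $100 million' holds; Form ADV amendment 64 days ago vs limit 45 → not met
4. cybersecurity assessment 127 days ago vs limit 120 → not met
5. advisory agreement template absent → not met
6. fidelity bond $160,000 < $175,000 → not met
7. material compliance findings open 0 ≤ 3 → met
8. condition 'has custody of client assets' holds; best-execution review 34 days ago vs limit 30 → not met
9. compliance program review 126 days ago vs limit 90 → not met
10. designated compliance officers 0 < 2 → not met
11. code-of-ethics attestation 60 days ago vs limit 45 → not met
Not met: 1, 3, 4, 5, 6, 8, 9, 10, 11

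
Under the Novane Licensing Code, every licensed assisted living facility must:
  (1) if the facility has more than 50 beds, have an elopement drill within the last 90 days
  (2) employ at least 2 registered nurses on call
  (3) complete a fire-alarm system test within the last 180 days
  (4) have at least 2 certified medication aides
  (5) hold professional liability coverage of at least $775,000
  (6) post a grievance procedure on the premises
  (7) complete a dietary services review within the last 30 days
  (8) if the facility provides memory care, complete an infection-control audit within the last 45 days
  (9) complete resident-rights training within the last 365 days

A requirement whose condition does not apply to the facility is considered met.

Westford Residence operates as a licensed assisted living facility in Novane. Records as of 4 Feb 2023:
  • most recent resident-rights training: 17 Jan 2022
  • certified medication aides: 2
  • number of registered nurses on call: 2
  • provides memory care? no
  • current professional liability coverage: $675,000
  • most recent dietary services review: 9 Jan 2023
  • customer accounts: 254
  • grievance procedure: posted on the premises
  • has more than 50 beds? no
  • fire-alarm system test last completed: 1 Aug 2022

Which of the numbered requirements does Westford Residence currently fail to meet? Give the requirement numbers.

3, 5, 9

1. condition 'has more than 50 beds' does not hold → requirement n/a → met
2. registered nurses on call 2 ≥ 2 → met
3. fire-alarm system test 187 days ago vs limit 180 → not met
4. certified medication aides 2 ≥ 2 → met
5. professional liability coverage $675,000 < $775,000 → not met
6. grievance procedure present → met
7. dietary services review 26 days ago vs limit 30 → met
8. condition 'provides memory care' does not hold → requirement n/a → met
9. resident-rights training 383 days ago vs limit 365 → not met
Not met: 3, 5, 9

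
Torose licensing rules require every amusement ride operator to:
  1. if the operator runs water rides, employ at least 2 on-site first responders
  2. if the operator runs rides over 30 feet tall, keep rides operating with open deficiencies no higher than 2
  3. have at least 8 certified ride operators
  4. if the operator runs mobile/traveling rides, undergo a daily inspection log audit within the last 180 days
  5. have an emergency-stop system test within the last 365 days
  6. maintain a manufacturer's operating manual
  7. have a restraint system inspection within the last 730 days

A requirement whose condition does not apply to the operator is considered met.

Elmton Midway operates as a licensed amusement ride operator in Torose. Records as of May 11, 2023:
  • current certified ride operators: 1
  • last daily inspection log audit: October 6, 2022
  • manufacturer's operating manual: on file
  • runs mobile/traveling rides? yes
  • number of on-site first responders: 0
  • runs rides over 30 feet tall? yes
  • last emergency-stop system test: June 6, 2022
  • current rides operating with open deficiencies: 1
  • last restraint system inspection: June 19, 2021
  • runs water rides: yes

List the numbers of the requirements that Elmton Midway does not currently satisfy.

1. condition 'runs water rides' holds; on-site first responders 0 < 2 → not met
2. condition 'runs rides over 30 feet tall' holds; rides operating with open deficiencies 1 ≤ 2 → met
3. certified ride operators 1 < 8 → not met
4. condition 'runs mobile/traveling rides' holds; daily inspection log audit 217 days ago vs limit 180 → not met
5. emergency-stop system test 339 days ago vs limit 365 → met
6. manufacturer's operating manual present → met
7. restraint system inspection 691 days ago vs limit 730 → met
Not met: 1, 3, 4

1, 3, 4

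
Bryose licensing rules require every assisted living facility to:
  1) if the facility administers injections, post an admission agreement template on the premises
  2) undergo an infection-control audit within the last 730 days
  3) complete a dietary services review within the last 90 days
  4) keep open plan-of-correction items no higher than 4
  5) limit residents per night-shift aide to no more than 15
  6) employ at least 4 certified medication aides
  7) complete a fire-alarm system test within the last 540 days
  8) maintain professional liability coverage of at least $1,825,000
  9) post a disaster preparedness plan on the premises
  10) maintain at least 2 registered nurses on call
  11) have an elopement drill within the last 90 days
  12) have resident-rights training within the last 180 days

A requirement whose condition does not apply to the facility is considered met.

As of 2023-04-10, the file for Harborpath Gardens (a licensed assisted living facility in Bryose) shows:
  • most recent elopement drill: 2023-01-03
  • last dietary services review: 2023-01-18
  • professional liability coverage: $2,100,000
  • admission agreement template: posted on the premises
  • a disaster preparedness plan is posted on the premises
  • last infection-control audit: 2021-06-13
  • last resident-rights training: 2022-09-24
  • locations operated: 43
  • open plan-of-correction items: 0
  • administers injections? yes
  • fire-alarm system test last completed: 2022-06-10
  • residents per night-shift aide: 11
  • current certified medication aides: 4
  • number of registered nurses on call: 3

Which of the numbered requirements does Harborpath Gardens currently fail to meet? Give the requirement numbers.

1. condition 'administers injections' holds; admission agreement template present → met
2. infection-control audit 666 days ago vs limit 730 → met
3. dietary services review 82 days ago vs limit 90 → met
4. open plan-of-correction items 0 ≤ 4 → met
5. residents per night-shift aide 11 ≤ 15 → met
6. certified medication aides 4 ≥ 4 → met
7. fire-alarm system test 304 days ago vs limit 540 → met
8. professional liability coverage $2,100,000 ≥ $1,825,000 → met
9. disaster preparedness plan present → met
10. registered nurses on call 3 ≥ 2 → met
11. elopement drill 97 days ago vs limit 90 → not met
12. resident-rights training 198 days ago vs limit 180 → not met
Not met: 11, 12

11, 12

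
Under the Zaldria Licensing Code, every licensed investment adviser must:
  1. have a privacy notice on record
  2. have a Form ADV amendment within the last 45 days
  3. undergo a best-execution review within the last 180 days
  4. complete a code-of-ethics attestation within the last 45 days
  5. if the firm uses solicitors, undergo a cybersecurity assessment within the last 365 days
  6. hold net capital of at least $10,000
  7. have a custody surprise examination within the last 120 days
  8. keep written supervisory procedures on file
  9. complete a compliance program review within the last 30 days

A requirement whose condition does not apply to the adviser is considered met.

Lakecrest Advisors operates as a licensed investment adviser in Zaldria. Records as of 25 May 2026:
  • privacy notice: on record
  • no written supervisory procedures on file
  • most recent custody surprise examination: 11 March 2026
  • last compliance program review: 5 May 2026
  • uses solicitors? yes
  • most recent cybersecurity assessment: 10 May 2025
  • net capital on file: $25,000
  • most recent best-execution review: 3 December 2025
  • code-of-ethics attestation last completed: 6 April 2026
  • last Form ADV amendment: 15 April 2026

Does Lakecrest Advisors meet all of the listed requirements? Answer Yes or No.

1. privacy notice present → met
2. Form ADV amendment 40 days ago vs limit 45 → met
3. best-execution review 173 days ago vs limit 180 → met
4. code-of-ethics attestation 49 days ago vs limit 45 → not met
5. condition 'uses solicitors' holds; cybersecurity assessment 380 days ago vs limit 365 → not met
6. net capital $25,000 ≥ $10,000 → met
7. custody surprise examination 75 days ago vs limit 120 → met
8. written supervisory procedures absent → not met
9. compliance program review 20 days ago vs limit 30 → met
Not met: 4, 5, 8

No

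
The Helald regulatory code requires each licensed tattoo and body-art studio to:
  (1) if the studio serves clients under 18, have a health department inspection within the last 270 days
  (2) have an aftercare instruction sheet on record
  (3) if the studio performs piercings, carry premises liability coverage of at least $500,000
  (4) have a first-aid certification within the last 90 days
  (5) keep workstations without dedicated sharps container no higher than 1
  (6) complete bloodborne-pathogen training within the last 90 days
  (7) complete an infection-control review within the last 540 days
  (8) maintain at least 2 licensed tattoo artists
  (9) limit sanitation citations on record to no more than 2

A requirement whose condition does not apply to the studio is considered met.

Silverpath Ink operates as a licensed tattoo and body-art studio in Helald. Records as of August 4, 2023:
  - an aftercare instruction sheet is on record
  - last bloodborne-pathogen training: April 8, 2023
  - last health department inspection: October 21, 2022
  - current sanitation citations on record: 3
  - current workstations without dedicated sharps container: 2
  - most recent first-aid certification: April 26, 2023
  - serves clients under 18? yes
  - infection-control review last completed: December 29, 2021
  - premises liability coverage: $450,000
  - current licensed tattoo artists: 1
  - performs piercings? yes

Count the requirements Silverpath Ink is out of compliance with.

1. condition 'serves clients under 18' holds; health department inspection 287 days ago vs limit 270 → not met
2. aftercare instruction sheet present → met
3. condition 'performs piercings' holds; premises liability coverage $450,000 < $500,000 → not met
4. first-aid certification 100 days ago vs limit 90 → not met
5. workstations without dedicated sharps container 2 > 1 → not met
6. bloodborne-pathogen training 118 days ago vs limit 90 → not met
7. infection-control review 583 days ago vs limit 540 → not met
8. licensed tattoo artists 1 < 2 → not met
9. sanitation citations on record 3 > 2 → not met
Not met: 8 of 9

8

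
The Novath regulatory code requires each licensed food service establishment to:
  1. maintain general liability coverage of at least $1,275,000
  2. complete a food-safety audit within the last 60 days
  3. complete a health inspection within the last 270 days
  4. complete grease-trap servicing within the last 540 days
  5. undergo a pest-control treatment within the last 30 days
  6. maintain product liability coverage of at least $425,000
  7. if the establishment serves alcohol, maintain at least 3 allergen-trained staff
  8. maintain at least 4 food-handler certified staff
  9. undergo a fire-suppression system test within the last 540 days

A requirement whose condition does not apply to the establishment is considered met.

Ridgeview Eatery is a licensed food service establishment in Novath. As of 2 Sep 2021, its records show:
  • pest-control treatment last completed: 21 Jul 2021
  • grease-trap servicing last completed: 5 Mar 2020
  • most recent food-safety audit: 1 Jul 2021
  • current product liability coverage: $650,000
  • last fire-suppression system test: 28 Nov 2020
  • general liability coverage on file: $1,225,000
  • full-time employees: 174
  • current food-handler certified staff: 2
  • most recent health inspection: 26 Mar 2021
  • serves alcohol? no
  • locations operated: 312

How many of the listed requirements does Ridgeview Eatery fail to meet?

5

1. general liability coverage $1,225,000 < $1,275,000 → not met
2. food-safety audit 63 days ago vs limit 60 → not met
3. health inspection 160 days ago vs limit 270 → met
4. grease-trap servicing 546 days ago vs limit 540 → not met
5. pest-control treatment 43 days ago vs limit 30 → not met
6. product liability coverage $650,000 ≥ $425,000 → met
7. condition 'serves alcohol' does not hold → requirement n/a → met
8. food-handler certified staff 2 < 4 → not met
9. fire-suppression system test 278 days ago vs limit 540 → met
Not met: 5 of 9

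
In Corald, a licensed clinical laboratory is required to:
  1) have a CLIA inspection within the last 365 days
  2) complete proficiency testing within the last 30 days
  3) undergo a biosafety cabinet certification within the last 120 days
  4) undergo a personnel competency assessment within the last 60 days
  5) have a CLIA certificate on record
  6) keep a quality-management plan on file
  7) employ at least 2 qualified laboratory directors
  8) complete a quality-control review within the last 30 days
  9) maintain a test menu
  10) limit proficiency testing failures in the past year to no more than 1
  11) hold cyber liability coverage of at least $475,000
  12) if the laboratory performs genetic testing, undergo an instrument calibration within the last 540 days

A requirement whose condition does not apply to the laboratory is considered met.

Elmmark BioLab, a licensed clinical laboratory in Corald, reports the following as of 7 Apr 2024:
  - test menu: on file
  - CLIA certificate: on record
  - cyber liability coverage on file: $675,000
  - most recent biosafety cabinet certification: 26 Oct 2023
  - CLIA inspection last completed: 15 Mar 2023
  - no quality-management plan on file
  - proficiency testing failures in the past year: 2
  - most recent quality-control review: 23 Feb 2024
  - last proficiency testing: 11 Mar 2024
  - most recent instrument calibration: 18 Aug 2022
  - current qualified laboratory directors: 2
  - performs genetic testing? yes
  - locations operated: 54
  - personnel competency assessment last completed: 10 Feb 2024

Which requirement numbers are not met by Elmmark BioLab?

1, 3, 6, 8, 10, 12

1. CLIA inspection 389 days ago vs limit 365 → not met
2. proficiency testing 27 days ago vs limit 30 → met
3. biosafety cabinet certification 164 days ago vs limit 120 → not met
4. personnel competency assessment 57 days ago vs limit 60 → met
5. CLIA certificate present → met
6. quality-management plan absent → not met
7. qualified laboratory directors 2 ≥ 2 → met
8. quality-control review 44 days ago vs limit 30 → not met
9. test menu present → met
10. proficiency testing failures in the past year 2 > 1 → not met
11. cyber liability coverage $675,000 ≥ $475,000 → met
12. condition 'performs genetic testing' holds; instrument calibration 598 days ago vs limit 540 → not met
Not met: 1, 3, 6, 8, 10, 12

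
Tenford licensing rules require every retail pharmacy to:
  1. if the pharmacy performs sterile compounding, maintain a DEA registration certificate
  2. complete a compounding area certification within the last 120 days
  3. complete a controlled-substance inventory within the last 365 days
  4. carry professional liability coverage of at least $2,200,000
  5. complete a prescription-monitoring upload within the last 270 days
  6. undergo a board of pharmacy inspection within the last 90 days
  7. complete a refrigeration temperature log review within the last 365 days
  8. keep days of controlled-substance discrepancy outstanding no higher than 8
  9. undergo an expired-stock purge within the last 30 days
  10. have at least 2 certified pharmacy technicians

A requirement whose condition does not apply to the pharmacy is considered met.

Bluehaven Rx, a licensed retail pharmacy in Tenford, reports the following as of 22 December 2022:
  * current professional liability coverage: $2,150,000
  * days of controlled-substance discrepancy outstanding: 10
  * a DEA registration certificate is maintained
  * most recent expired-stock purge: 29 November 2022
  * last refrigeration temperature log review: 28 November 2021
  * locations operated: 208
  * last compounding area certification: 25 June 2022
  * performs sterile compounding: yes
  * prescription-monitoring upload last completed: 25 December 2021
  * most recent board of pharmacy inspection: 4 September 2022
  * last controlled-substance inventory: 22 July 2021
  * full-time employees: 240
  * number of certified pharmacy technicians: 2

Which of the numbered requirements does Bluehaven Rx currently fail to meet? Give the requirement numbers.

1. condition 'performs sterile compounding' holds; DEA registration certificate present → met
2. compounding area certification 180 days ago vs limit 120 → not met
3. controlled-substance inventory 518 days ago vs limit 365 → not met
4. professional liability coverage $2,150,000 < $2,200,000 → not met
5. prescription-monitoring upload 362 days ago vs limit 270 → not met
6. board of pharmacy inspection 109 days ago vs limit 90 → not met
7. refrigeration temperature log review 389 days ago vs limit 365 → not met
8. days of controlled-substance discrepancy outstanding 10 > 8 → not met
9. expired-stock purge 23 days ago vs limit 30 → met
10. certified pharmacy technicians 2 ≥ 2 → met
Not met: 2, 3, 4, 5, 6, 7, 8

2, 3, 4, 5, 6, 7, 8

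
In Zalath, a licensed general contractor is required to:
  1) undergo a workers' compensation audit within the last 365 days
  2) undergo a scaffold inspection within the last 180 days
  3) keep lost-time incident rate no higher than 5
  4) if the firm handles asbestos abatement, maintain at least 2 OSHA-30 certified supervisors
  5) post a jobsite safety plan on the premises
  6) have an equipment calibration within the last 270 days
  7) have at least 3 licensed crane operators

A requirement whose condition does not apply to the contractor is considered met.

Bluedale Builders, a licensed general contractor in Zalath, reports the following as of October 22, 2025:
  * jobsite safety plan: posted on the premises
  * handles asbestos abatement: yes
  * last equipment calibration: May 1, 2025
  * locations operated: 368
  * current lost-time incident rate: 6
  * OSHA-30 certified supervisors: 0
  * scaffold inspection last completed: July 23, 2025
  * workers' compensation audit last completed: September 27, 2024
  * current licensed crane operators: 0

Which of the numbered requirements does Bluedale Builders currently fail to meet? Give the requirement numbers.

1. workers' compensation audit 390 days ago vs limit 365 → not met
2. scaffold inspection 91 days ago vs limit 180 → met
3. lost-time incident rate 6 > 5 → not met
4. condition 'handles asbestos abatement' holds; OSHA-30 certified supervisors 0 < 2 → not met
5. jobsite safety plan present → met
6. equipment calibration 174 days ago vs limit 270 → met
7. licensed crane operators 0 < 3 → not met
Not met: 1, 3, 4, 7

1, 3, 4, 7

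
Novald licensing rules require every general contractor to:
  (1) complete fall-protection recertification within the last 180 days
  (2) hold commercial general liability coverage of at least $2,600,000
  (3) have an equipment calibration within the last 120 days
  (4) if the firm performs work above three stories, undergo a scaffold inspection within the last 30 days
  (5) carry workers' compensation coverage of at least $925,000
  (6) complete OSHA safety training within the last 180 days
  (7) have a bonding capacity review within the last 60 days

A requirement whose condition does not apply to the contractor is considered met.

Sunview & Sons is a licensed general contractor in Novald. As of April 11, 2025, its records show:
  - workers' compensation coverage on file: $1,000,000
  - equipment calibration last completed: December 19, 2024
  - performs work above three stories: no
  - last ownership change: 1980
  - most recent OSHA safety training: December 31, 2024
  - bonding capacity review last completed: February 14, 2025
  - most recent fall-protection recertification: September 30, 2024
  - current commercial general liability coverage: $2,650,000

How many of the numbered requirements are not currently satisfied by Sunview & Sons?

1

1. fall-protection recertification 193 days ago vs limit 180 → not met
2. commercial general liability coverage $2,650,000 ≥ $2,600,000 → met
3. equipment calibration 113 days ago vs limit 120 → met
4. condition 'performs work above three stories' does not hold → requirement n/a → met
5. workers' compensation coverage $1,000,000 ≥ $925,000 → met
6. OSHA safety training 101 days ago vs limit 180 → met
7. bonding capacity review 56 days ago vs limit 60 → met
Not met: 1 of 7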